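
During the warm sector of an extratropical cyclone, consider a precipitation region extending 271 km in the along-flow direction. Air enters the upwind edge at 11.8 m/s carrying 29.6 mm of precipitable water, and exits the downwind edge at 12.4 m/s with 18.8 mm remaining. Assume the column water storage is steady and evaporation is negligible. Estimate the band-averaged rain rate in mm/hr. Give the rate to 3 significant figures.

Column moisture flux per unit crosswind length is F = V × PW.
Inflow: F_in = 11.8 × 29.6 = 349.28 mm·m/s
Outflow: F_out = 12.4 × 18.8 = 233.12 mm·m/s
Steady-state rate R = (F_in − F_out)/L = (349.28 − 233.12) / 271000 m = 4.286e-04 mm/s.
R = 4.286e-04 × 3600 = 1.54 mm/hr.

R ≈ 1.54 mm/hr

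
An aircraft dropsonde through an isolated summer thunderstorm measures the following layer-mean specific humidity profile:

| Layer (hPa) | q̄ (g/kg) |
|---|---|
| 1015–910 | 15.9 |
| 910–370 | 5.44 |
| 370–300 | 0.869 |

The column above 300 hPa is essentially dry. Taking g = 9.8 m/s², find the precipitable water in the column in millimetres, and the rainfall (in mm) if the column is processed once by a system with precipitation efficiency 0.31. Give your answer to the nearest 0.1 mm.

PW ≈ 47.6 mm; rainfall ≈ 14.8 mm

Precipitable water is the column-integrated vapour mass per unit area: PW = (1/g) Σ q̄ Δp, with q in kg/kg and Δp in Pa (1 kg/m² of water = 1 mm).
Layer 1015–910 hPa: Δp = 105 hPa = 10500 Pa, q̄ = 0.0159 kg/kg → 0.0159 × 10500 / 9.8 = 17.04 mm
Layer 910–370 hPa: Δp = 540 hPa = 54000 Pa, q̄ = 0.00544 kg/kg → 0.00544 × 54000 / 9.8 = 29.98 mm
Layer 370–300 hPa: Δp = 70 hPa = 7000 Pa, q̄ = 0.000869 kg/kg → 0.000869 × 7000 / 9.8 = 0.62 mm
PW = 17.04 + 29.98 + 0.62 = 47.64 ≈ 47.6 mm.
Rainfall = ε × PW = 0.31 × 47.6 = 14.8 mm.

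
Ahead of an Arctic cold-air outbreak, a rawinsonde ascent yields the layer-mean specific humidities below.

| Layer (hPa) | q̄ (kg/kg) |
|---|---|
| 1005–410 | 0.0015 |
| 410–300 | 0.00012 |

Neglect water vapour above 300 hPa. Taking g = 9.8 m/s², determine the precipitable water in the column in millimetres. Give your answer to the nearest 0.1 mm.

Precipitable water is the column-integrated vapour mass per unit area: PW = (1/g) Σ q̄ Δp, with q in kg/kg and Δp in Pa (1 kg/m² of water = 1 mm).
Layer 1005–410 hPa: Δp = 595 hPa = 59500 Pa, q̄ = 0.0015 kg/kg → 0.0015 × 59500 / 9.8 = 9.11 mm
Layer 410–300 hPa: Δp = 110 hPa = 11000 Pa, q̄ = 0.00012 kg/kg → 0.00012 × 11000 / 9.8 = 0.13 mm
PW = 9.11 + 0.13 = 9.24 ≈ 9.2 mm.

PW ≈ 9.2 mm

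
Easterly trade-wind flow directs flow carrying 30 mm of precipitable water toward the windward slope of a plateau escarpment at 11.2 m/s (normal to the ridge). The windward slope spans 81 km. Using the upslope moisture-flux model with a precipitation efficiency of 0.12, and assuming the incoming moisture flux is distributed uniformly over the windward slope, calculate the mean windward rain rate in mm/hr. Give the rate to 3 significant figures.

Incoming column moisture flux per unit ridge length: F = V × PW = 11.2 × 30 = 336 mm·m/s.
Spread over the 81 km slope with efficiency ε = 0.12: R = ε·F/W = 0.12 × 336 / 81000 m = 4.978e-04 mm/s.
R = 4.978e-04 × 3600 = 1.79 mm/hr.

R ≈ 1.79 mm/hr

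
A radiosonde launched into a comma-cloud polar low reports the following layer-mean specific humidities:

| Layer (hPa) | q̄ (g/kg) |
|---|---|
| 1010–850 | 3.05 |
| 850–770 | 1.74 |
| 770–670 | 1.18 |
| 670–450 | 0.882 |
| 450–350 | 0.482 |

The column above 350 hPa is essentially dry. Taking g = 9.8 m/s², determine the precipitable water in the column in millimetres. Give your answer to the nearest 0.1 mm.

Precipitable water is the column-integrated vapour mass per unit area: PW = (1/g) Σ q̄ Δp, with q in kg/kg and Δp in Pa (1 kg/m² of water = 1 mm).
Layer 1010–850 hPa: Δp = 160 hPa = 16000 Pa, q̄ = 0.00305 kg/kg → 0.00305 × 16000 / 9.8 = 4.98 mm
Layer 850–770 hPa: Δp = 80 hPa = 8000 Pa, q̄ = 0.00174 kg/kg → 0.00174 × 8000 / 9.8 = 1.42 mm
Layer 770–670 hPa: Δp = 100 hPa = 10000 Pa, q̄ = 0.00118 kg/kg → 0.00118 × 10000 / 9.8 = 1.20 mm
Layer 670–450 hPa: Δp = 220 hPa = 22000 Pa, q̄ = 0.000882 kg/kg → 0.000882 × 22000 / 9.8 = 1.98 mm
Layer 450–350 hPa: Δp = 100 hPa = 10000 Pa, q̄ = 0.000482 kg/kg → 0.000482 × 10000 / 9.8 = 0.49 mm
PW = 4.98 + 1.42 + 1.20 + 1.98 + 0.49 = 10.07 ≈ 10.1 mm.

PW ≈ 10.1 mm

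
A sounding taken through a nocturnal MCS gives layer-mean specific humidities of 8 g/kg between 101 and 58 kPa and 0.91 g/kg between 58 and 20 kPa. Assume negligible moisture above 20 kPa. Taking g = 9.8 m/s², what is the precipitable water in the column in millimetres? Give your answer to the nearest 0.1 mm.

PW ≈ 38.6 mm

Precipitable water is the column-integrated vapour mass per unit area: PW = (1/g) Σ q̄ Δp, with q in kg/kg and Δp in Pa (1 kg/m² of water = 1 mm).
Layer 101–58 kPa: Δp = 430 hPa = 43000 Pa, q̄ = 0.008 kg/kg → 0.008 × 43000 / 9.8 = 35.10 mm
Layer 58–20 kPa: Δp = 380 hPa = 38000 Pa, q̄ = 0.00091 kg/kg → 0.00091 × 38000 / 9.8 = 3.53 mm
PW = 35.10 + 3.53 = 38.63 ≈ 38.6 mm.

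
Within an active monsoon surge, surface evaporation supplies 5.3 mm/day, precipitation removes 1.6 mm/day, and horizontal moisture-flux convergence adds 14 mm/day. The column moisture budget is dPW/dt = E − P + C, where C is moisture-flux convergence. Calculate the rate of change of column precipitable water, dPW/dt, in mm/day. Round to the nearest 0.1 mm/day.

dPW/dt ≈ 17.7 mm/day

dPW/dt = E − P + C = 5.3 − 1.6 + (14) = 17.7 mm/day.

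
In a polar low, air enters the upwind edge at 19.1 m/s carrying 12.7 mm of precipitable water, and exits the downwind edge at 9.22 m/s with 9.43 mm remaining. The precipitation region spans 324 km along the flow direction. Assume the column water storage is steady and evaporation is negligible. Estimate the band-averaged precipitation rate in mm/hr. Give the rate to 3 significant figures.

R ≈ 1.73 mm/hr

Column moisture flux per unit crosswind length is F = V × PW.
Inflow: F_in = 19.1 × 12.7 = 242.57 mm·m/s
Outflow: F_out = 9.22 × 9.43 = 86.9446 mm·m/s
Steady-state rate R = (F_in − F_out)/L = (242.57 − 86.9446) / 324000 m = 4.803e-04 mm/s.
R = 4.803e-04 × 3600 = 1.73 mm/hr.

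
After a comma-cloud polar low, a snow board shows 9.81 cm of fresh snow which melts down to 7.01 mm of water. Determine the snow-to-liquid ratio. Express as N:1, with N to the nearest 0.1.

Ratio = snow depth / SWE = 98.1 mm / 7.01 mm = 14.0, i.e. 14.0:1.

ratio ≈ 14.0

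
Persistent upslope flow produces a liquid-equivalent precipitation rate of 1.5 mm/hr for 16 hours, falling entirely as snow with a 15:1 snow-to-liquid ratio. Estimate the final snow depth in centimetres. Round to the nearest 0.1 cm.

snow depth ≈ 36.0 cm

Liquid-equivalent depth = 1.5 × 16 = 24 mm.
Snow depth = 24 mm × 15 = 360 mm = 36.0 cm.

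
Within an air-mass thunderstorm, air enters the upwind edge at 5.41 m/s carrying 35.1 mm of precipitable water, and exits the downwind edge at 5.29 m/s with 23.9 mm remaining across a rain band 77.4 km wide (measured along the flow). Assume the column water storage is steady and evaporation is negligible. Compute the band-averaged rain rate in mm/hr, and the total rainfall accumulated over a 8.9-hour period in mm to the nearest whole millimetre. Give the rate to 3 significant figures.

Column moisture flux per unit crosswind length is F = V × PW.
Inflow: F_in = 5.41 × 35.1 = 189.891 mm·m/s
Outflow: F_out = 5.29 × 23.9 = 126.431 mm·m/s
Steady-state rate R = (F_in − F_out)/L = (189.891 − 126.431) / 77400 m = 8.199e-04 mm/s.
R = 8.199e-04 × 3600 = 2.95 mm/hr.
Over 8.9 h: total = 2.95 × 8.9 = 26.255 ≈ 26 mm.

R ≈ 2.95 mm/hr; total ≈ 26 mm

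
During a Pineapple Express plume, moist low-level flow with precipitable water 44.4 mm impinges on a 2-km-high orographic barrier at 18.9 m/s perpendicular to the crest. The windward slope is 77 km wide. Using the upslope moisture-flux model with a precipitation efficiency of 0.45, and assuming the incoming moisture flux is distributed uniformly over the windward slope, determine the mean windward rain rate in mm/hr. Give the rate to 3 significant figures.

R ≈ 17.7 mm/hr

Incoming column moisture flux per unit ridge length: F = V × PW = 18.9 × 44.4 = 839.16 mm·m/s.
Spread over the 77 km slope with efficiency ε = 0.45: R = ε·F/W = 0.45 × 839.16 / 77000 m = 4.904e-03 mm/s.
R = 4.904e-03 × 3600 = 17.7 mm/hr.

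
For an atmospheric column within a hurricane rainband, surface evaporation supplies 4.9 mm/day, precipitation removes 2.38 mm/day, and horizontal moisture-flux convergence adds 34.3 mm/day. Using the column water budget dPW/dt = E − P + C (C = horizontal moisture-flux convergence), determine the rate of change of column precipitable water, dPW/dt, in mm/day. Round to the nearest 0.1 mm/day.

dPW/dt = E − P + C = 4.9 − 2.38 + (34.3) = 36.8 mm/day.

dPW/dt ≈ 36.8 mm/day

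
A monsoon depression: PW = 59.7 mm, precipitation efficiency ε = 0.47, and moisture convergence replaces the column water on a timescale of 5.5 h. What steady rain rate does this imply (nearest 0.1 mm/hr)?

Each overturning extracts ε × PW = 0.47 × 59.7 = 28.059 mm.
Rate = ε·PW / τ = 28.059 / 5.5 h = 5.1 mm/hr.

R ≈ 5.1 mm/hr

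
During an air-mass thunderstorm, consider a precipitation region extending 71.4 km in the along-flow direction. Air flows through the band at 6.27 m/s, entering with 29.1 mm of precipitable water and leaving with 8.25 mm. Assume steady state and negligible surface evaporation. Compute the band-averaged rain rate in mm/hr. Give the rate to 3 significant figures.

Column moisture flux per unit crosswind length is F = V × PW.
Inflow: F_in = 6.27 × 29.1 = 182.457 mm·m/s
Outflow: F_out = 6.27 × 8.25 = 51.7275 mm·m/s
Steady-state rate R = (F_in − F_out)/L = (182.457 − 51.7275) / 71400 m = 1.831e-03 mm/s.
R = 1.831e-03 × 3600 = 6.59 mm/hr.

R ≈ 6.59 mm/hr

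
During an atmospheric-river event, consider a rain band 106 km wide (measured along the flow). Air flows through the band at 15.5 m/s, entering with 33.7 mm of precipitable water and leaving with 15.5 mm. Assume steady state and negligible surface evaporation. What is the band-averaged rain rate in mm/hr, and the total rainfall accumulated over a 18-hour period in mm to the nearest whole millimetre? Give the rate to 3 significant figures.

Column moisture flux per unit crosswind length is F = V × PW.
Inflow: F_in = 15.5 × 33.7 = 522.35 mm·m/s
Outflow: F_out = 15.5 × 15.5 = 240.25 mm·m/s
Steady-state rate R = (F_in − F_out)/L = (522.35 − 240.25) / 106000 m = 2.661e-03 mm/s.
R = 2.661e-03 × 3600 = 9.58 mm/hr.
Over 18 h: total = 9.58 × 18 = 172.44 ≈ 172 mm.

R ≈ 9.58 mm/hr; total ≈ 172 mm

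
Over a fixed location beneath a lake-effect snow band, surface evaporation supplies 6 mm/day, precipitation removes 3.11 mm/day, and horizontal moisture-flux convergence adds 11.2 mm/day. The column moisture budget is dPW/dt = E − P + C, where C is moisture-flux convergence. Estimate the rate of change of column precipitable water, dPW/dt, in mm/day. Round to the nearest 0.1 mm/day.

dPW/dt = E − P + C = 6 − 3.11 + (11.2) = 14.1 mm/day.

dPW/dt ≈ 14.1 mm/day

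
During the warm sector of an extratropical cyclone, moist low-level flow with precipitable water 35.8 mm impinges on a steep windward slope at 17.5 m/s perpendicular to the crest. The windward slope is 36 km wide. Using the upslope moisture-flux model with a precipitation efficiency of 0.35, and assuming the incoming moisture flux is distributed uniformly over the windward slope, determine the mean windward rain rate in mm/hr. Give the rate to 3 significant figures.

R ≈ 21.9 mm/hr

Incoming column moisture flux per unit ridge length: F = V × PW = 17.5 × 35.8 = 626.5 mm·m/s.
Spread over the 36 km slope with efficiency ε = 0.35: R = ε·F/W = 0.35 × 626.5 / 36000 m = 6.091e-03 mm/s.
R = 6.091e-03 × 3600 = 21.9 mm/hr.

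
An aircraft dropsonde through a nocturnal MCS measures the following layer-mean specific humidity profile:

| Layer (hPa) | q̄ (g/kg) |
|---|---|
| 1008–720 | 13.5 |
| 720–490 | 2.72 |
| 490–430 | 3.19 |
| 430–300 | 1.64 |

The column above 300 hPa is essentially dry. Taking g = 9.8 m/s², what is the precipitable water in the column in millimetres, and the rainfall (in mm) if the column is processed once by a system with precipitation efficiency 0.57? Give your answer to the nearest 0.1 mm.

PW ≈ 50.2 mm; rainfall ≈ 28.6 mm

Precipitable water is the column-integrated vapour mass per unit area: PW = (1/g) Σ q̄ Δp, with q in kg/kg and Δp in Pa (1 kg/m² of water = 1 mm).
Layer 1008–720 hPa: Δp = 288 hPa = 28800 Pa, q̄ = 0.0135 kg/kg → 0.0135 × 28800 / 9.8 = 39.67 mm
Layer 720–490 hPa: Δp = 230 hPa = 23000 Pa, q̄ = 0.00272 kg/kg → 0.00272 × 23000 / 9.8 = 6.38 mm
Layer 490–430 hPa: Δp = 60 hPa = 6000 Pa, q̄ = 0.00319 kg/kg → 0.00319 × 6000 / 9.8 = 1.95 mm
Layer 430–300 hPa: Δp = 130 hPa = 13000 Pa, q̄ = 0.00164 kg/kg → 0.00164 × 13000 / 9.8 = 2.18 mm
PW = 39.67 + 6.38 + 1.95 + 2.18 = 50.18 ≈ 50.2 mm.
Rainfall = ε × PW = 0.57 × 50.2 = 28.6 mm.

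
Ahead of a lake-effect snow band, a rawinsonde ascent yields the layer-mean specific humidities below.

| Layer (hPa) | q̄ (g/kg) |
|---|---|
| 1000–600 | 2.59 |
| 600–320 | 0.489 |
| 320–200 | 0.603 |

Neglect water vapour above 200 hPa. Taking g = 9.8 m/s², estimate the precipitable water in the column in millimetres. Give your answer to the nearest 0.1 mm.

PW ≈ 12.7 mm

Precipitable water is the column-integrated vapour mass per unit area: PW = (1/g) Σ q̄ Δp, with q in kg/kg and Δp in Pa (1 kg/m² of water = 1 mm).
Layer 1000–600 hPa: Δp = 400 hPa = 40000 Pa, q̄ = 0.00259 kg/kg → 0.00259 × 40000 / 9.8 = 10.57 mm
Layer 600–320 hPa: Δp = 280 hPa = 28000 Pa, q̄ = 0.000489 kg/kg → 0.000489 × 28000 / 9.8 = 1.40 mm
Layer 320–200 hPa: Δp = 120 hPa = 12000 Pa, q̄ = 0.000603 kg/kg → 0.000603 × 12000 / 9.8 = 0.74 mm
PW = 10.57 + 1.40 + 0.74 = 12.71 ≈ 12.7 mm.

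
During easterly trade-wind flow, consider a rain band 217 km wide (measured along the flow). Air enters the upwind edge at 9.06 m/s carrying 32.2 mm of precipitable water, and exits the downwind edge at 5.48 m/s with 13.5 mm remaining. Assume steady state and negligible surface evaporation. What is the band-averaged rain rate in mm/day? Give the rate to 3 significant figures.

Column moisture flux per unit crosswind length is F = V × PW.
Inflow: F_in = 9.06 × 32.2 = 291.732 mm·m/s
Outflow: F_out = 5.48 × 13.5 = 73.98 mm·m/s
Steady-state rate R = (F_in − F_out)/L = (291.732 − 73.98) / 217000 m = 1.003e-03 mm/s.
R = 1.003e-03 × 3600 × 24 = 86.7 mm/day.

R ≈ 86.7 mm/day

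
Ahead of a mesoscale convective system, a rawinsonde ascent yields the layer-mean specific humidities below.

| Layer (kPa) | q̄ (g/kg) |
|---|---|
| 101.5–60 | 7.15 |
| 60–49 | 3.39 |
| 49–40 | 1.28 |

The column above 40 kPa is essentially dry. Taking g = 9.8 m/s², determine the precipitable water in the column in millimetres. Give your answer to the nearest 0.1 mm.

PW ≈ 35.3 mm

Precipitable water is the column-integrated vapour mass per unit area: PW = (1/g) Σ q̄ Δp, with q in kg/kg and Δp in Pa (1 kg/m² of water = 1 mm).
Layer 101.5–60 kPa: Δp = 415 hPa = 41500 Pa, q̄ = 0.00715 kg/kg → 0.00715 × 41500 / 9.8 = 30.28 mm
Layer 60–49 kPa: Δp = 110 hPa = 11000 Pa, q̄ = 0.00339 kg/kg → 0.00339 × 11000 / 9.8 = 3.81 mm
Layer 49–40 kPa: Δp = 90 hPa = 9000 Pa, q̄ = 0.00128 kg/kg → 0.00128 × 9000 / 9.8 = 1.18 mm
PW = 30.28 + 3.81 + 1.18 = 35.27 ≈ 35.3 mm.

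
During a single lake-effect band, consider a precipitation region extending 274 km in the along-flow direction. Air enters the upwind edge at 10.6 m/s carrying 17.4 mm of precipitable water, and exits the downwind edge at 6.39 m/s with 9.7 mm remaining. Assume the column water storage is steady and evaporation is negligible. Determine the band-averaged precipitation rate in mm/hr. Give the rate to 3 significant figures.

Column moisture flux per unit crosswind length is F = V × PW.
Inflow: F_in = 10.6 × 17.4 = 184.44 mm·m/s
Outflow: F_out = 6.39 × 9.7 = 61.983 mm·m/s
Steady-state rate R = (F_in − F_out)/L = (184.44 − 61.983) / 274000 m = 4.469e-04 mm/s.
R = 4.469e-04 × 3600 = 1.61 mm/hr.

R ≈ 1.61 mm/hr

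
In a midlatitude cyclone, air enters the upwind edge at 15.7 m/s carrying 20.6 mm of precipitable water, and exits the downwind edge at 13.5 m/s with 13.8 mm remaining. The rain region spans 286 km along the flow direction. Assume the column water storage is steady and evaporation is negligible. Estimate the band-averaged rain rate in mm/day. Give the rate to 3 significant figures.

Column moisture flux per unit crosswind length is F = V × PW.
Inflow: F_in = 15.7 × 20.6 = 323.42 mm·m/s
Outflow: F_out = 13.5 × 13.8 = 186.3 mm·m/s
Steady-state rate R = (F_in − F_out)/L = (323.42 − 186.3) / 286000 m = 4.794e-04 mm/s.
R = 4.794e-04 × 3600 × 24 = 41.4 mm/day.

R ≈ 41.4 mm/day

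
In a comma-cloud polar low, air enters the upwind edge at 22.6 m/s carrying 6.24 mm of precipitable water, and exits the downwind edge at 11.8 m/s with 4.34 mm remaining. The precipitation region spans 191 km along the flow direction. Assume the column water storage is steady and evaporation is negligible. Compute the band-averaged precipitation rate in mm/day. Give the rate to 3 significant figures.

Column moisture flux per unit crosswind length is F = V × PW.
Inflow: F_in = 22.6 × 6.24 = 141.024 mm·m/s
Outflow: F_out = 11.8 × 4.34 = 51.212 mm·m/s
Steady-state rate R = (F_in − F_out)/L = (141.024 − 51.212) / 191000 m = 4.702e-04 mm/s.
R = 4.702e-04 × 3600 × 24 = 40.6 mm/day.

R ≈ 40.6 mm/day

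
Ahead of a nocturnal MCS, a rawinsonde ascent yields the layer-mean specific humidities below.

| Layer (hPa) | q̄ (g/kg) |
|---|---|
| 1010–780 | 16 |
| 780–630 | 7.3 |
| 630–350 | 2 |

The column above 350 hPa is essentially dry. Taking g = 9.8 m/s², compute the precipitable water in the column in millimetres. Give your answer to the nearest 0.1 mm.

Precipitable water is the column-integrated vapour mass per unit area: PW = (1/g) Σ q̄ Δp, with q in kg/kg and Δp in Pa (1 kg/m² of water = 1 mm).
Layer 1010–780 hPa: Δp = 230 hPa = 23000 Pa, q̄ = 0.016 kg/kg → 0.016 × 23000 / 9.8 = 37.55 mm
Layer 780–630 hPa: Δp = 150 hPa = 15000 Pa, q̄ = 0.0073 kg/kg → 0.0073 × 15000 / 9.8 = 11.17 mm
Layer 630–350 hPa: Δp = 280 hPa = 28000 Pa, q̄ = 0.002 kg/kg → 0.002 × 28000 / 9.8 = 5.71 mm
PW = 37.55 + 11.17 + 5.71 = 54.43 ≈ 54.4 mm.

PW ≈ 54.4 mm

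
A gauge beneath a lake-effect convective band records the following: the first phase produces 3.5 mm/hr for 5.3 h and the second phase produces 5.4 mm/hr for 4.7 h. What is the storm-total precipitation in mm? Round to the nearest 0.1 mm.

Total = Σ Rᵢ Δtᵢ = 3.5 × 5.3 + 5.4 × 4.7
      = 18.55 + 25.38 = 43.9 mm.

total ≈ 43.9 mm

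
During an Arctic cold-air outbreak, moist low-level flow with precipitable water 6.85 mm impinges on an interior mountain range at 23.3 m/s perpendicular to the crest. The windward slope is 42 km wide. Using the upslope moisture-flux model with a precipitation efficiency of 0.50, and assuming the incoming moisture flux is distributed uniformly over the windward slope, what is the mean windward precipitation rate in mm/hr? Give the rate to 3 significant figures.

R ≈ 6.84 mm/hr

Incoming column moisture flux per unit ridge length: F = V × PW = 23.3 × 6.85 = 159.605 mm·m/s.
Spread over the 42 km slope with efficiency ε = 0.50: R = ε·F/W = 0.50 × 159.605 / 42000 m = 1.900e-03 mm/s.
R = 1.900e-03 × 3600 = 6.84 mm/hr.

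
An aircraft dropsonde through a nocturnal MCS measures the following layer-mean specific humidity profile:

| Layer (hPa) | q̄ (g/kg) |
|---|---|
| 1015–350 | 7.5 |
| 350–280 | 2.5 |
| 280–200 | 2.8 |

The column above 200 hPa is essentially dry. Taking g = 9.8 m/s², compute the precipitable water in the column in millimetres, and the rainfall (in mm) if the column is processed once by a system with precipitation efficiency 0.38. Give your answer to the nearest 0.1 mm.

Precipitable water is the column-integrated vapour mass per unit area: PW = (1/g) Σ q̄ Δp, with q in kg/kg and Δp in Pa (1 kg/m² of water = 1 mm).
Layer 1015–350 hPa: Δp = 665 hPa = 66500 Pa, q̄ = 0.0075 kg/kg → 0.0075 × 66500 / 9.8 = 50.89 mm
Layer 350–280 hPa: Δp = 70 hPa = 7000 Pa, q̄ = 0.0025 kg/kg → 0.0025 × 7000 / 9.8 = 1.79 mm
Layer 280–200 hPa: Δp = 80 hPa = 8000 Pa, q̄ = 0.0028 kg/kg → 0.0028 × 8000 / 9.8 = 2.29 mm
PW = 50.89 + 1.79 + 2.29 = 54.97 ≈ 55.0 mm.
Rainfall = ε × PW = 0.38 × 55.0 = 20.9 mm.

PW ≈ 55.0 mm; rainfall ≈ 20.9 mm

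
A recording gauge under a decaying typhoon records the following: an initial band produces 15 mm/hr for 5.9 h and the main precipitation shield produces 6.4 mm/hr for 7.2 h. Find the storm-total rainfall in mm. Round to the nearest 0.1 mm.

total ≈ 134.6 mm

Total = Σ Rᵢ Δtᵢ = 15 × 5.9 + 6.4 × 7.2
      = 88.5 + 46.08 = 134.6 mm.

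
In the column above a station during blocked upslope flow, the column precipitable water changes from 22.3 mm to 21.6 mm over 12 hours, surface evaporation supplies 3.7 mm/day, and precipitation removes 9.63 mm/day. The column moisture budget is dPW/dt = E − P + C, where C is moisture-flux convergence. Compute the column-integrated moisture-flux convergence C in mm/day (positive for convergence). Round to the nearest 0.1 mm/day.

dPW/dt = (21.6 − 22.3) mm / (12/24 day) = -1.400 mm/day.
C = dPW/dt − E + P = (-1.400) − 3.7 + 9.63 = 4.5 mm/day.

C ≈ 4.5 mm/day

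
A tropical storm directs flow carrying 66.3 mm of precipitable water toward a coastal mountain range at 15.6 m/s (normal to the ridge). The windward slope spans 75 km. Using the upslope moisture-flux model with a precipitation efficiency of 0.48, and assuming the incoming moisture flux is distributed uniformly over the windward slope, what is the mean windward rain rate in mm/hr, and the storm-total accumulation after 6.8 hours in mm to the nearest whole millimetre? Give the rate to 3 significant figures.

Incoming column moisture flux per unit ridge length: F = V × PW = 15.6 × 66.3 = 1034.28 mm·m/s.
Spread over the 75 km slope with efficiency ε = 0.48: R = ε·F/W = 0.48 × 1034.28 / 75000 m = 6.619e-03 mm/s.
R = 6.619e-03 × 3600 = 23.8 mm/hr.
Over 6.8 h: total = 23.8 × 6.8 = 161.84 ≈ 162 mm.

R ≈ 23.8 mm/hr; total ≈ 162 mm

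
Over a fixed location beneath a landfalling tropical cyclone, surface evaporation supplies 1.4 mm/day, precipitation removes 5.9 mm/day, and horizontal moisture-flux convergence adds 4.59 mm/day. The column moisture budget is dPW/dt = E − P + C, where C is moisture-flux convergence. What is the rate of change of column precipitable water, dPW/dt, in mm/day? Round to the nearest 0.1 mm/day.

dPW/dt = E − P + C = 1.4 − 5.9 + (4.59) = 0.1 mm/day.

dPW/dt ≈ 0.1 mm/day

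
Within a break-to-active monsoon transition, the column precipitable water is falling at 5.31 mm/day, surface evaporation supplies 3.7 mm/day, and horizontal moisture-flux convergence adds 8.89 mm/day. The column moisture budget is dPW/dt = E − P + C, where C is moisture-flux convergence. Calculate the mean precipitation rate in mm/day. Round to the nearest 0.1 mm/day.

P ≈ 17.9 mm/day

dPW/dt = -5.31 mm/day.
P = E + C − dPW/dt = 3.7 + (8.89) − (-5.31) = 17.9 mm/day.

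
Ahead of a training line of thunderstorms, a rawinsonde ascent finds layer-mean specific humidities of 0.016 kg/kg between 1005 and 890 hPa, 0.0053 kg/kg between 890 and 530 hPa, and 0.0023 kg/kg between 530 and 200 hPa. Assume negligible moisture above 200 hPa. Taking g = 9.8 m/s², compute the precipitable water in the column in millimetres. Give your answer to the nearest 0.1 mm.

Precipitable water is the column-integrated vapour mass per unit area: PW = (1/g) Σ q̄ Δp, with q in kg/kg and Δp in Pa (1 kg/m² of water = 1 mm).
Layer 1005–890 hPa: Δp = 115 hPa = 11500 Pa, q̄ = 0.016 kg/kg → 0.016 × 11500 / 9.8 = 18.78 mm
Layer 890–530 hPa: Δp = 360 hPa = 36000 Pa, q̄ = 0.0053 kg/kg → 0.0053 × 36000 / 9.8 = 19.47 mm
Layer 530–200 hPa: Δp = 330 hPa = 33000 Pa, q̄ = 0.0023 kg/kg → 0.0023 × 33000 / 9.8 = 7.74 mm
PW = 18.78 + 19.47 + 7.74 = 45.99 ≈ 46.0 mm.

PW ≈ 46.0 mm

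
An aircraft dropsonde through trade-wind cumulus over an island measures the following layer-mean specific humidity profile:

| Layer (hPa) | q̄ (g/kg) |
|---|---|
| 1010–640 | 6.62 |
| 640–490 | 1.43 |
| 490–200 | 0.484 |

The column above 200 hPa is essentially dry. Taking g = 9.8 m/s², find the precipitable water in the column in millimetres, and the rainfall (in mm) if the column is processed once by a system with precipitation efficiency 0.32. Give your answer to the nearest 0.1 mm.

Precipitable water is the column-integrated vapour mass per unit area: PW = (1/g) Σ q̄ Δp, with q in kg/kg and Δp in Pa (1 kg/m² of water = 1 mm).
Layer 1010–640 hPa: Δp = 370 hPa = 37000 Pa, q̄ = 0.00662 kg/kg → 0.00662 × 37000 / 9.8 = 24.99 mm
Layer 640–490 hPa: Δp = 150 hPa = 15000 Pa, q̄ = 0.00143 kg/kg → 0.00143 × 15000 / 9.8 = 2.19 mm
Layer 490–200 hPa: Δp = 290 hPa = 29000 Pa, q̄ = 0.000484 kg/kg → 0.000484 × 29000 / 9.8 = 1.43 mm
PW = 24.99 + 2.19 + 1.43 = 28.61 ≈ 28.6 mm.
Rainfall = ε × PW = 0.32 × 28.6 = 9.2 mm.

PW ≈ 28.6 mm; rainfall ≈ 9.2 mm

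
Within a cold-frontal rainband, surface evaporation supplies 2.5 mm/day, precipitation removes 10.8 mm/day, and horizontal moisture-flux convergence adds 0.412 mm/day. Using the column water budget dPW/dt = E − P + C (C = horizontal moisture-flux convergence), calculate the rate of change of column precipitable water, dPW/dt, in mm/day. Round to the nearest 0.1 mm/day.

dPW/dt ≈ -7.9 mm/day

dPW/dt = E − P + C = 2.5 − 10.8 + (0.412) = -7.9 mm/day.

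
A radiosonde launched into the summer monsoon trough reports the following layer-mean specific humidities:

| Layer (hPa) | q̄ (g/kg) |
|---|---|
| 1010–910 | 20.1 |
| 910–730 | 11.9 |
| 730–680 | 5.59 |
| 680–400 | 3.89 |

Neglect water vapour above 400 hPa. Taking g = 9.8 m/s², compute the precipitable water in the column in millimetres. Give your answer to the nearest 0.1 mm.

PW ≈ 56.3 mm

Precipitable water is the column-integrated vapour mass per unit area: PW = (1/g) Σ q̄ Δp, with q in kg/kg and Δp in Pa (1 kg/m² of water = 1 mm).
Layer 1010–910 hPa: Δp = 100 hPa = 10000 Pa, q̄ = 0.0201 kg/kg → 0.0201 × 10000 / 9.8 = 20.51 mm
Layer 910–730 hPa: Δp = 180 hPa = 18000 Pa, q̄ = 0.0119 kg/kg → 0.0119 × 18000 / 9.8 = 21.86 mm
Layer 730–680 hPa: Δp = 50 hPa = 5000 Pa, q̄ = 0.00559 kg/kg → 0.00559 × 5000 / 9.8 = 2.85 mm
Layer 680–400 hPa: Δp = 280 hPa = 28000 Pa, q̄ = 0.00389 kg/kg → 0.00389 × 28000 / 9.8 = 11.11 mm
PW = 20.51 + 21.86 + 2.85 + 11.11 = 56.33 ≈ 56.3 mm.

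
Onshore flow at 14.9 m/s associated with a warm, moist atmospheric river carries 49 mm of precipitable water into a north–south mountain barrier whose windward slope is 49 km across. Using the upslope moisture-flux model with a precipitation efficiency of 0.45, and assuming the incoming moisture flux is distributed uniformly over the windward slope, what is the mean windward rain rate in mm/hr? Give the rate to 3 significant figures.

R ≈ 24.1 mm/hr

Incoming column moisture flux per unit ridge length: F = V × PW = 14.9 × 49 = 730.1 mm·m/s.
Spread over the 49 km slope with efficiency ε = 0.45: R = ε·F/W = 0.45 × 730.1 / 49000 m = 6.705e-03 mm/s.
R = 6.705e-03 × 3600 = 24.1 mm/hr.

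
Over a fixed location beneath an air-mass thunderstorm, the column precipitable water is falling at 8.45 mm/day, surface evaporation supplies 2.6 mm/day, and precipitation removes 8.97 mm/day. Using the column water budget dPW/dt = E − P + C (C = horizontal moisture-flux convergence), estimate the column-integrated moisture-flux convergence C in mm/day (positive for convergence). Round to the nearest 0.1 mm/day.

dPW/dt = -8.45 mm/day.
C = dPW/dt − E + P = (-8.45) − 2.6 + 8.97 = -2.1 mm/day.

C ≈ -2.1 mm/day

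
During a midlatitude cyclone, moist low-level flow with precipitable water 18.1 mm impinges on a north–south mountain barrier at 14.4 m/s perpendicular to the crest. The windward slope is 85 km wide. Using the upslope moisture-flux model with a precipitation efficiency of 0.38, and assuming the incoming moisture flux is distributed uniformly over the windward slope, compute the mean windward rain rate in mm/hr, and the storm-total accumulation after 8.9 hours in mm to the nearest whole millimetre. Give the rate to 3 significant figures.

Incoming column moisture flux per unit ridge length: F = V × PW = 14.4 × 18.1 = 260.64 mm·m/s.
Spread over the 85 km slope with efficiency ε = 0.38: R = ε·F/W = 0.38 × 260.64 / 85000 m = 1.165e-03 mm/s.
R = 1.165e-03 × 3600 = 4.19 mm/hr.
Over 8.9 h: total = 4.19 × 8.9 = 37.291 ≈ 37 mm.

R ≈ 4.19 mm/hr; total ≈ 37 mm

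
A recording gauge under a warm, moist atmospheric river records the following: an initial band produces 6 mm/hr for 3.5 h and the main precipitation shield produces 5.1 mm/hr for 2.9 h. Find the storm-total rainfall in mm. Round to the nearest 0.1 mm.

total ≈ 35.8 mm

Total = Σ Rᵢ Δtᵢ = 6 × 3.5 + 5.1 × 2.9
      = 21 + 14.79 = 35.8 mm.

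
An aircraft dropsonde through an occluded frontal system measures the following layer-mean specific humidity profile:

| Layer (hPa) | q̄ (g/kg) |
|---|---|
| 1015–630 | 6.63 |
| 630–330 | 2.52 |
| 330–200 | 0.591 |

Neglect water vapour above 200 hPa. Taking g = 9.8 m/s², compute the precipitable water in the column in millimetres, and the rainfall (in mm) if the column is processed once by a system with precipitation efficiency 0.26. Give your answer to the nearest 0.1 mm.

PW ≈ 34.5 mm; rainfall ≈ 9.0 mm

Precipitable water is the column-integrated vapour mass per unit area: PW = (1/g) Σ q̄ Δp, with q in kg/kg and Δp in Pa (1 kg/m² of water = 1 mm).
Layer 1015–630 hPa: Δp = 385 hPa = 38500 Pa, q̄ = 0.00663 kg/kg → 0.00663 × 38500 / 9.8 = 26.05 mm
Layer 630–330 hPa: Δp = 300 hPa = 30000 Pa, q̄ = 0.00252 kg/kg → 0.00252 × 30000 / 9.8 = 7.71 mm
Layer 330–200 hPa: Δp = 130 hPa = 13000 Pa, q̄ = 0.000591 kg/kg → 0.000591 × 13000 / 9.8 = 0.78 mm
PW = 26.05 + 7.71 + 0.78 = 34.54 ≈ 34.5 mm.
Rainfall = ε × PW = 0.26 × 34.5 = 9.0 mm.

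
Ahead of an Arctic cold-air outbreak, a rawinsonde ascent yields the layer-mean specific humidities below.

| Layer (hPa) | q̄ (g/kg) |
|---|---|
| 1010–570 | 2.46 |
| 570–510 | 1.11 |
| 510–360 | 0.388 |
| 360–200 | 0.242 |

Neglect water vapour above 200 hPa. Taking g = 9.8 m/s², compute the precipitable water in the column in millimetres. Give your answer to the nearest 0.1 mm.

Precipitable water is the column-integrated vapour mass per unit area: PW = (1/g) Σ q̄ Δp, with q in kg/kg and Δp in Pa (1 kg/m² of water = 1 mm).
Layer 1010–570 hPa: Δp = 440 hPa = 44000 Pa, q̄ = 0.00246 kg/kg → 0.00246 × 44000 / 9.8 = 11.04 mm
Layer 570–510 hPa: Δp = 60 hPa = 6000 Pa, q̄ = 0.00111 kg/kg → 0.00111 × 6000 / 9.8 = 0.68 mm
Layer 510–360 hPa: Δp = 150 hPa = 15000 Pa, q̄ = 0.000388 kg/kg → 0.000388 × 15000 / 9.8 = 0.59 mm
Layer 360–200 hPa: Δp = 160 hPa = 16000 Pa, q̄ = 0.000242 kg/kg → 0.000242 × 16000 / 9.8 = 0.40 mm
PW = 11.04 + 0.68 + 0.59 + 0.40 = 12.71 ≈ 12.7 mm.

PW ≈ 12.7 mm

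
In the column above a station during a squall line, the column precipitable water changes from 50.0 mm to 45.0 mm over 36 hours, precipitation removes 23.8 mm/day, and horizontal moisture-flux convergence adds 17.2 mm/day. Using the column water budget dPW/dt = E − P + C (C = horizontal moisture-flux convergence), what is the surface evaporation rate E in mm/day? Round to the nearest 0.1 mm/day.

E ≈ 3.3 mm/day

dPW/dt = (45.0 − 50.0) mm / (36/24 day) = -3.333 mm/day.
E = dPW/dt + P − C = (-3.333) + 23.8 − (17.2) = 3.3 mm/day.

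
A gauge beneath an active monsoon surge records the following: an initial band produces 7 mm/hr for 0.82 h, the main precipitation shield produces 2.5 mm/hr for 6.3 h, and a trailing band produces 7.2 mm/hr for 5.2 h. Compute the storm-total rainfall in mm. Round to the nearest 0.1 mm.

Total = Σ Rᵢ Δtᵢ = 7 × 0.82 + 2.5 × 6.3 + 7.2 × 5.2
      = 5.74 + 15.75 + 37.44 = 58.9 mm.

total ≈ 58.9 mm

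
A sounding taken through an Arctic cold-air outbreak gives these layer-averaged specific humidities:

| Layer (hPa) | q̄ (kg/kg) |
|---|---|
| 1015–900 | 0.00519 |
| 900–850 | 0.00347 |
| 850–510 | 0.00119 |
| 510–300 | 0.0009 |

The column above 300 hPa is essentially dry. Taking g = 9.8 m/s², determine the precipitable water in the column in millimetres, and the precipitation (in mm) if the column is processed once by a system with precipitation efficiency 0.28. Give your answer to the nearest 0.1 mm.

Precipitable water is the column-integrated vapour mass per unit area: PW = (1/g) Σ q̄ Δp, with q in kg/kg and Δp in Pa (1 kg/m² of water = 1 mm).
Layer 1015–900 hPa: Δp = 115 hPa = 11500 Pa, q̄ = 0.00519 kg/kg → 0.00519 × 11500 / 9.8 = 6.09 mm
Layer 900–850 hPa: Δp = 50 hPa = 5000 Pa, q̄ = 0.00347 kg/kg → 0.00347 × 5000 / 9.8 = 1.77 mm
Layer 850–510 hPa: Δp = 340 hPa = 34000 Pa, q̄ = 0.00119 kg/kg → 0.00119 × 34000 / 9.8 = 4.13 mm
Layer 510–300 hPa: Δp = 210 hPa = 21000 Pa, q̄ = 0.0009 kg/kg → 0.0009 × 21000 / 9.8 = 1.93 mm
PW = 6.09 + 1.77 + 4.13 + 1.93 = 13.92 ≈ 13.9 mm.
Precipitation = ε × PW = 0.28 × 13.9 = 3.9 mm.

PW ≈ 13.9 mm; precipitation ≈ 3.9 mm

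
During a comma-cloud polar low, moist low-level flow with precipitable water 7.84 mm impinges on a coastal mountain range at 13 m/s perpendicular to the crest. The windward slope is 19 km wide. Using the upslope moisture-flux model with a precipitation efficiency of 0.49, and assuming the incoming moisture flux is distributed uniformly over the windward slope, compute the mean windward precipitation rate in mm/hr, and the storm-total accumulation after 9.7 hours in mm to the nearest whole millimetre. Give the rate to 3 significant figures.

Incoming column moisture flux per unit ridge length: F = V × PW = 13 × 7.84 = 101.92 mm·m/s.
Spread over the 19 km slope with efficiency ε = 0.49: R = ε·F/W = 0.49 × 101.92 / 19000 m = 2.628e-03 mm/s.
R = 2.628e-03 × 3600 = 9.46 mm/hr.
Over 9.7 h: total = 9.46 × 9.7 = 91.762 ≈ 92 mm.

R ≈ 9.46 mm/hr; total ≈ 92 mm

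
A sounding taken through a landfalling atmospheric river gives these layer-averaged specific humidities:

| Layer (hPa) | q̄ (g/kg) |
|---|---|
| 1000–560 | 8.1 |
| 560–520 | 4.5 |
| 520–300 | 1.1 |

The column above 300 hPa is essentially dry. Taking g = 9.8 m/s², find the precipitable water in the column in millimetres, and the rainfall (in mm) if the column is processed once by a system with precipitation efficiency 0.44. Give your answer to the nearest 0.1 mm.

Precipitable water is the column-integrated vapour mass per unit area: PW = (1/g) Σ q̄ Δp, with q in kg/kg and Δp in Pa (1 kg/m² of water = 1 mm).
Layer 1000–560 hPa: Δp = 440 hPa = 44000 Pa, q̄ = 0.0081 kg/kg → 0.0081 × 44000 / 9.8 = 36.37 mm
Layer 560–520 hPa: Δp = 40 hPa = 4000 Pa, q̄ = 0.0045 kg/kg → 0.0045 × 4000 / 9.8 = 1.84 mm
Layer 520–300 hPa: Δp = 220 hPa = 22000 Pa, q̄ = 0.0011 kg/kg → 0.0011 × 22000 / 9.8 = 2.47 mm
PW = 36.37 + 1.84 + 2.47 = 40.68 ≈ 40.7 mm.
Rainfall = ε × PW = 0.44 × 40.7 = 17.9 mm.

PW ≈ 40.7 mm; rainfall ≈ 17.9 mm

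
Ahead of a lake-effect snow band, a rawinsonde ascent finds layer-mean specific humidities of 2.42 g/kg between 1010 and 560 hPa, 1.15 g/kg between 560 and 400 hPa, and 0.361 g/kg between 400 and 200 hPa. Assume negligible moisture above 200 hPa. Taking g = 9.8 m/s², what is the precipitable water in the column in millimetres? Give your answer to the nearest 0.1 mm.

Precipitable water is the column-integrated vapour mass per unit area: PW = (1/g) Σ q̄ Δp, with q in kg/kg and Δp in Pa (1 kg/m² of water = 1 mm).
Layer 1010–560 hPa: Δp = 450 hPa = 45000 Pa, q̄ = 0.00242 kg/kg → 0.00242 × 45000 / 9.8 = 11.11 mm
Layer 560–400 hPa: Δp = 160 hPa = 16000 Pa, q̄ = 0.00115 kg/kg → 0.00115 × 16000 / 9.8 = 1.88 mm
Layer 400–200 hPa: Δp = 200 hPa = 20000 Pa, q̄ = 0.000361 kg/kg → 0.000361 × 20000 / 9.8 = 0.74 mm
PW = 11.11 + 1.88 + 0.74 = 13.73 ≈ 13.7 mm.

PW ≈ 13.7 mm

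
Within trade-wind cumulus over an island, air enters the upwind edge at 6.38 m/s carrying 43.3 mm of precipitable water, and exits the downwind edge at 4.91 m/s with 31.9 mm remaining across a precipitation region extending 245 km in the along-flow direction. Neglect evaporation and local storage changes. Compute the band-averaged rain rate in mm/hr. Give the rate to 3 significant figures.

R ≈ 1.76 mm/hr

Column moisture flux per unit crosswind length is F = V × PW.
Inflow: F_in = 6.38 × 43.3 = 276.254 mm·m/s
Outflow: F_out = 4.91 × 31.9 = 156.629 mm·m/s
Steady-state rate R = (F_in − F_out)/L = (276.254 − 156.629) / 245000 m = 4.883e-04 mm/s.
R = 4.883e-04 × 3600 = 1.76 mm/hr.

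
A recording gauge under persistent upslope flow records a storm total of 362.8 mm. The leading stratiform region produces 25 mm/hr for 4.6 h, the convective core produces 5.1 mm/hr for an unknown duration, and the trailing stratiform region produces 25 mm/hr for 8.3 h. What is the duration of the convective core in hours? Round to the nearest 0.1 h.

duration ≈ 7.9 h

Known phases: 25 × 4.6 + 25 × 8.3 = 115 + 207.5 = 322.5 mm.
Remaining depth = 362.8 − 322.5 = 40.3 mm.
Duration = 40.3 / 5.1 = 7.9 h.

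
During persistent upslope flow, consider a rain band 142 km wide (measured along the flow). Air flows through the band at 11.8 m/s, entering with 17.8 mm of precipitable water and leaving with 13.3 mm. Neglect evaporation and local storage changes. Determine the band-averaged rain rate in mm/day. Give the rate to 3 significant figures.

R ≈ 32.3 mm/day

Column moisture flux per unit crosswind length is F = V × PW.
Inflow: F_in = 11.8 × 17.8 = 210.04 mm·m/s
Outflow: F_out = 11.8 × 13.3 = 156.94 mm·m/s
Steady-state rate R = (F_in − F_out)/L = (210.04 − 156.94) / 142000 m = 3.739e-04 mm/s.
R = 3.739e-04 × 3600 × 24 = 32.3 mm/day.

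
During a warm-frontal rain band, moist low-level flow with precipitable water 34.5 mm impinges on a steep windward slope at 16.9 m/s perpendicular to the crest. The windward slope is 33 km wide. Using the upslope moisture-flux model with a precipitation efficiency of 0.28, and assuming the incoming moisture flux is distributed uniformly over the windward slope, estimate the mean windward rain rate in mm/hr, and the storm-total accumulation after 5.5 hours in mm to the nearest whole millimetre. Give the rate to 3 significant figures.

R ≈ 17.8 mm/hr; total ≈ 98 mm

Incoming column moisture flux per unit ridge length: F = V × PW = 16.9 × 34.5 = 583.05 mm·m/s.
Spread over the 33 km slope with efficiency ε = 0.28: R = ε·F/W = 0.28 × 583.05 / 33000 m = 4.947e-03 mm/s.
R = 4.947e-03 × 3600 = 17.8 mm/hr.
Over 5.5 h: total = 17.8 × 5.5 = 97.9 ≈ 98 mm.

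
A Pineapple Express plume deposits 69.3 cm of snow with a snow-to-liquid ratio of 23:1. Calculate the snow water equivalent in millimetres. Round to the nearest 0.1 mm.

SWE = snow depth / ratio = 69.3 cm / 23 = 3.013 cm = 30.1 mm.

SWE ≈ 30.1 mm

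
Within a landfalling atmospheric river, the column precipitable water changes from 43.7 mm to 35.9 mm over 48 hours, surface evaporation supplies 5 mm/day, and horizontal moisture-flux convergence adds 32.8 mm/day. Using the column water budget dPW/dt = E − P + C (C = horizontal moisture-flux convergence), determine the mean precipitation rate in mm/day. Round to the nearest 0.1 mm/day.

dPW/dt = (35.9 − 43.7) mm / (48/24 day) = -3.900 mm/day.
P = E + C − dPW/dt = 5 + (32.8) − (-3.900) = 41.7 mm/day.

P ≈ 41.7 mm/day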